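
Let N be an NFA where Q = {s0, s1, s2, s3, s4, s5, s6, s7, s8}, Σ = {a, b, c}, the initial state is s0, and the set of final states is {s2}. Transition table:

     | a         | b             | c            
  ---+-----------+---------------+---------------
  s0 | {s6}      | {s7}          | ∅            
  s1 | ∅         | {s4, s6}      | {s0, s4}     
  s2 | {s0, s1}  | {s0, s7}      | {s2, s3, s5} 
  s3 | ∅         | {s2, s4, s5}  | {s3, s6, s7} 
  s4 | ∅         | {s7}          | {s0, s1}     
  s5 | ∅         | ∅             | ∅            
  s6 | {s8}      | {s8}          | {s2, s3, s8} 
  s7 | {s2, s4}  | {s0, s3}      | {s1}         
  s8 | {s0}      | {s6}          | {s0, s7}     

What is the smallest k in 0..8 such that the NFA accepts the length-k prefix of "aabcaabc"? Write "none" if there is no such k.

4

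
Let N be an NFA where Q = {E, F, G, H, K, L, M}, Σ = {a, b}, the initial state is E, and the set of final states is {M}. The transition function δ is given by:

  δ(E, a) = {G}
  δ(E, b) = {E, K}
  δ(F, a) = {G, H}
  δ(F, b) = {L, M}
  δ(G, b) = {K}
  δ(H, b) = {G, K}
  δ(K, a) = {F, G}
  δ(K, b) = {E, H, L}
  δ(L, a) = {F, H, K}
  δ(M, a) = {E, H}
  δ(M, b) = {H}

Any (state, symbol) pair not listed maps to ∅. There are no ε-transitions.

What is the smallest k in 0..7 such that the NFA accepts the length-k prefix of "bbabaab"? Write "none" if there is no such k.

Start in {E}.
Read 'b': E→{E, K}; now {E, K}.
Read 'b': E→{E, K}, K→{E, H, L}; now {E, H, K, L}.
Read 'a': E→{G}, H→∅, K→{F, G}, L→{F, H, K}; now {F, G, H, K}.
Read 'b': F→{L, M}, G→{K}, H→{G, K}, K→{E, H, L}; now {E, G, H, K, L, M}.
None of the earlier sets intersect F, but {E, G, H, K, L, M} does.

4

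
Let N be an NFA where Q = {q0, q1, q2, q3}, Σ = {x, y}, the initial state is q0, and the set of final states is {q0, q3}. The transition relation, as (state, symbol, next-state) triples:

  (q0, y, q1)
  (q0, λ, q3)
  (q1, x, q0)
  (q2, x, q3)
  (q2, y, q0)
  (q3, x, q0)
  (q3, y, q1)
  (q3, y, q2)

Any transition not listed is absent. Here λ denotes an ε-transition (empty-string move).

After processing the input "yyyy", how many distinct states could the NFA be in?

Start: ε-closure({q0}) = {q0, q3}.
Read 'y': q0→{q1}, q3→{q1, q2}; now {q1, q2}.
Read 'y': q1→∅, q2→{q0}; union {q0}; ε-closure = {q0, q3}.
Read 'y': q0→{q1}, q3→{q1, q2}; now {q1, q2}.
Read 'y': q1→∅, q2→{q0}; union {q0}; ε-closure = {q0, q3}.
That set has 2 states.

2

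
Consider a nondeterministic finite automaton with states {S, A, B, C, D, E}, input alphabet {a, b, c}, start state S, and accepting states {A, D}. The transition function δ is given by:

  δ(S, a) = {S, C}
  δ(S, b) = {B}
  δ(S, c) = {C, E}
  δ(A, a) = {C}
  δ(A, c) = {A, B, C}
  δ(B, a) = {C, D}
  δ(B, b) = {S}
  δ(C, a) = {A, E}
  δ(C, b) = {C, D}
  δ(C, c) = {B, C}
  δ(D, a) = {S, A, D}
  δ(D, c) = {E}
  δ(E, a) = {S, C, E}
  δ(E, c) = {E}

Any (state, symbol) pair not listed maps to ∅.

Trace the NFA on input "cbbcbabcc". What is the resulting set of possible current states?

Start in {S}.
Read 'c': {S} → {C, E}.
Read 'b': {C, E} → {C, D}.
Read 'b': {C, D} → {C, D}.
Read 'c': {C, D} → {B, C, E}.
Read 'b': {B, C, E} → {S, C, D}.
Read 'a': {S, C, D} → {S, A, C, D, E}.
Read 'b': {S, A, C, D, E} → {B, C, D}.
Read 'c': {B, C, D} → {B, C, E}.
Read 'c': {B, C, E} → {B, C, E}.

{B, C, E}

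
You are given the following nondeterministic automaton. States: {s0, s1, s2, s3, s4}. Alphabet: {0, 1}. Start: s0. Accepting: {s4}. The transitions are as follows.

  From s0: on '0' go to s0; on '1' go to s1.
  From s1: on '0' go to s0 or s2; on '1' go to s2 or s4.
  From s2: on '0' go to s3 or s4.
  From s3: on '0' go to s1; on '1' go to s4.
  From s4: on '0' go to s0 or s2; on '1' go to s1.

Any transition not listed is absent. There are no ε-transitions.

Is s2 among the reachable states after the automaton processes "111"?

No

Start in {s0}.
Read '1': s0→{s1}; now {s1}.
Read '1': s1→{s2, s4}; now {s2, s4}.
Read '1': s2→∅, s4→{s1}; now {s1}.
State s2 is not in {s1}.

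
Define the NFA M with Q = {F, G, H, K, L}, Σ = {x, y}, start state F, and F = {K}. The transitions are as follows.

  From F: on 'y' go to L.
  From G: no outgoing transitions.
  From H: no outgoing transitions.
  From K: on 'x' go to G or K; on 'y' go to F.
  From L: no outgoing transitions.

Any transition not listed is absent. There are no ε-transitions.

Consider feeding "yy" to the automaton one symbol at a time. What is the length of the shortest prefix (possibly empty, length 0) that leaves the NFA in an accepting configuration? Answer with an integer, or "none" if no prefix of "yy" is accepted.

Start in {F}.
Read 'y': {F} → {L}.
Read 'y': {L} → ∅.
No reachable set along the way intersects F.

none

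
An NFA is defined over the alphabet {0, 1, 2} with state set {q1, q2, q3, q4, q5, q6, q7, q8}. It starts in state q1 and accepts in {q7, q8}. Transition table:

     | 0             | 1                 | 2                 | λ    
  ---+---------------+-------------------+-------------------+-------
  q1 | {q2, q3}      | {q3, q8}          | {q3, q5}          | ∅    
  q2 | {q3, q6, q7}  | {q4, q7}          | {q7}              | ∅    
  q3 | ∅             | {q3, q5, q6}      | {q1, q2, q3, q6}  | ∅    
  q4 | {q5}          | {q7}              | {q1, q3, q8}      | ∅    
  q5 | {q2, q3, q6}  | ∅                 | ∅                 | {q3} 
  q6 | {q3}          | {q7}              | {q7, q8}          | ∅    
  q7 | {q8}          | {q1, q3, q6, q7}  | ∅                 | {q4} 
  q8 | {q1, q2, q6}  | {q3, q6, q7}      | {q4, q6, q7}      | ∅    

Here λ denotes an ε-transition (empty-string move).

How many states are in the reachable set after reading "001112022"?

8

Start in {q1}.
Read '0': {q1} → {q2, q3}.
Read '0': {q2, q3} → {q3, q4, q6, q7}.
Read '1': {q3, q4, q6, q7} → {q1, q3, q4, q5, q6, q7}.
Read '1': {q1, q3, q4, q5, q6, q7} → {q1, q3, q4, q5, q6, q7, q8}.
Read '1': {q1, q3, q4, q5, q6, q7, q8} → {q1, q3, q4, q5, q6, q7, q8}.
Read '2': {q1, q3, q4, q5, q6, q7, q8} → {q1, q2, q3, q4, q5, q6, q7, q8}.
Read '0': {q1, q2, q3, q4, q5, q6, q7, q8} → {q1, q2, q3, q4, q5, q6, q7, q8}.
Read '2': {q1, q2, q3, q4, q5, q6, q7, q8} → {q1, q2, q3, q4, q5, q6, q7, q8}.
Read '2': {q1, q2, q3, q4, q5, q6, q7, q8} → {q1, q2, q3, q4, q5, q6, q7, q8}.
That set has 8 states.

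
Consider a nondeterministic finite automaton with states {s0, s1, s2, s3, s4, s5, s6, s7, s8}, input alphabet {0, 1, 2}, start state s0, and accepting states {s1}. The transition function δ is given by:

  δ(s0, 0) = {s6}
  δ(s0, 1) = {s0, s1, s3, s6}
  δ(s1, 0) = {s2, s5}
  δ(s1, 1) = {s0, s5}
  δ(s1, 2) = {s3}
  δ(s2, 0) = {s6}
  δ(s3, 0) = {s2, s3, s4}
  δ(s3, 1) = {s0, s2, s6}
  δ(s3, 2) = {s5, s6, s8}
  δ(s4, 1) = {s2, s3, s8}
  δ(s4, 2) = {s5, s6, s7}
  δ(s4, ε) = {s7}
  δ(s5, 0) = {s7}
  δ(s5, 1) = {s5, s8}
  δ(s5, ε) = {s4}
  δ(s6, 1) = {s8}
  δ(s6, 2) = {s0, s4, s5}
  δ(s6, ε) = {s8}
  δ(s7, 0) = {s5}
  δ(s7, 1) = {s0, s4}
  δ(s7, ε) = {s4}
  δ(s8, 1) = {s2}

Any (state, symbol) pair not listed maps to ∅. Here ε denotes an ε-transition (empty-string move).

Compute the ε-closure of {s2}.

{s2}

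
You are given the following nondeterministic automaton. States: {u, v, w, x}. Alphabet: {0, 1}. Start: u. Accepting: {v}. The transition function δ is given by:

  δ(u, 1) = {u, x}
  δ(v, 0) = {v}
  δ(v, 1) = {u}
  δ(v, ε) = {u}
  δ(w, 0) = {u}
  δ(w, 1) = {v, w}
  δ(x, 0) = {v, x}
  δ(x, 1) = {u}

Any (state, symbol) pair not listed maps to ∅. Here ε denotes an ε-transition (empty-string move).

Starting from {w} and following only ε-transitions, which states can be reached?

{w}

Begin with {w}.
No ε-moves leave this set, so the closure equals the set itself.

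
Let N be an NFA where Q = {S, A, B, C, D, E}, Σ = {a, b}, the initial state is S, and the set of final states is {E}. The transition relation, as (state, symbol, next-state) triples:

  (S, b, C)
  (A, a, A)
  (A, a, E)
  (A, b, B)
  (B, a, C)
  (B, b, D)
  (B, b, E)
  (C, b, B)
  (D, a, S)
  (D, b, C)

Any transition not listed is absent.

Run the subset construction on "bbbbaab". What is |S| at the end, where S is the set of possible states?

Start in {S}.
Read 'b': {S} → {C}.
Read 'b': {C} → {B}.
Read 'b': {B} → {D, E}.
Read 'b': {D, E} → {C}.
Read 'a': {C} → ∅.
The set is empty and remains empty for the remaining 2 symbols.
That set has 0 states.

0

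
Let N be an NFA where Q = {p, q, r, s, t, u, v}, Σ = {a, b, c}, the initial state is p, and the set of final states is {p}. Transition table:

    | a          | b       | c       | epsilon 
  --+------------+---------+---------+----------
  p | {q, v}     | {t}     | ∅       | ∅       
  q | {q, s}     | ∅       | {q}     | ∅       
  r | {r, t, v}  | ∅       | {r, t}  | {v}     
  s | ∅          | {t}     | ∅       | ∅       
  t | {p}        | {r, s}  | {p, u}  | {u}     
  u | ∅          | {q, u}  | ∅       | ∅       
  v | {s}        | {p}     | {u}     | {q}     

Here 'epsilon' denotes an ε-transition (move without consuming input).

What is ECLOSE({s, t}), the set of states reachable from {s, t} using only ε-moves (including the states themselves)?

Begin with {s, t}.
ε-move t → u; add u.

{s, t, u}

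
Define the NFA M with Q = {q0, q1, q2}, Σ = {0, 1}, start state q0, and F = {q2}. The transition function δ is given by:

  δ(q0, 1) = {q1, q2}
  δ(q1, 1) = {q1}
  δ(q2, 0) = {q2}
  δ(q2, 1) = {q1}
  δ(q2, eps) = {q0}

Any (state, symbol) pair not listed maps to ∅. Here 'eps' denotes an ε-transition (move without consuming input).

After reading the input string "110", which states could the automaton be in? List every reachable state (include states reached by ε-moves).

{q0, q2}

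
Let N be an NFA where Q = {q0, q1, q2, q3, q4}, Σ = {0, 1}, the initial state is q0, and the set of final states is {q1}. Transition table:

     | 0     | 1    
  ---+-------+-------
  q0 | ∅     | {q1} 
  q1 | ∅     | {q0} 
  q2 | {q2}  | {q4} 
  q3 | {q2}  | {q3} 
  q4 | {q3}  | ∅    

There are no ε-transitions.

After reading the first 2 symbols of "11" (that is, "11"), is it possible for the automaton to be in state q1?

No

Start in {q0}.
Read '1': q0→{q1}; now {q1}.
Read '1': q1→{q0}; now {q0}.
State q1 is not in {q0}.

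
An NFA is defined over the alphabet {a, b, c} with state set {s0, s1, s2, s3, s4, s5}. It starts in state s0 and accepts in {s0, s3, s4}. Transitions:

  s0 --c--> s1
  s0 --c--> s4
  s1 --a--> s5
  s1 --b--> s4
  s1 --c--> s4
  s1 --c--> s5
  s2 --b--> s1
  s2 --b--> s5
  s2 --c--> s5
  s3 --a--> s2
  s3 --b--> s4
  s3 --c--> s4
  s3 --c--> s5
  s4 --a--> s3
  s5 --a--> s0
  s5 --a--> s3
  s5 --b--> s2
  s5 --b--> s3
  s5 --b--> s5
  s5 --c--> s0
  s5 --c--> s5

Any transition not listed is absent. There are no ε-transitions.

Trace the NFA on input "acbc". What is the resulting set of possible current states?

Start in {s0}.
Read 'a': s0→∅; now ∅.
The set is empty and remains empty for the remaining 3 symbols.

∅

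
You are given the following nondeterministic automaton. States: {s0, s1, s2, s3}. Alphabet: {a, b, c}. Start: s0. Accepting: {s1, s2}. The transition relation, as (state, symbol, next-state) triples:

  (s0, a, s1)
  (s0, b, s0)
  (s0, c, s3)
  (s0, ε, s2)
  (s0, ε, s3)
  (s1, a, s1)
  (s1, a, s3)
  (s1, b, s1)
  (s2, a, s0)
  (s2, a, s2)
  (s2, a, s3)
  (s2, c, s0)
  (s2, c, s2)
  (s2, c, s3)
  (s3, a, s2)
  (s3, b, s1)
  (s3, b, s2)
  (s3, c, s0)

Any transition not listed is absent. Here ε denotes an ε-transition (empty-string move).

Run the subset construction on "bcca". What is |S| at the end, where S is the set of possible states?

Start: ε-closure({s0}) = {s0, s2, s3}.
Read 'b': s0→{s0}, s2→∅, s3→{s1, s2}; union {s0, s1, s2}; ε-closure = {s0, s1, s2, s3}.
Read 'c': s0→{s3}, s1→∅, s2→{s0, s2, s3}, s3→{s0}; now {s0, s2, s3}.
Read 'c': s0→{s3}, s2→{s0, s2, s3}, s3→{s0}; now {s0, s2, s3}.
Read 'a': s0→{s1}, s2→{s0, s2, s3}, s3→{s2}; now {s0, s1, s2, s3}.
That set has 4 states.

4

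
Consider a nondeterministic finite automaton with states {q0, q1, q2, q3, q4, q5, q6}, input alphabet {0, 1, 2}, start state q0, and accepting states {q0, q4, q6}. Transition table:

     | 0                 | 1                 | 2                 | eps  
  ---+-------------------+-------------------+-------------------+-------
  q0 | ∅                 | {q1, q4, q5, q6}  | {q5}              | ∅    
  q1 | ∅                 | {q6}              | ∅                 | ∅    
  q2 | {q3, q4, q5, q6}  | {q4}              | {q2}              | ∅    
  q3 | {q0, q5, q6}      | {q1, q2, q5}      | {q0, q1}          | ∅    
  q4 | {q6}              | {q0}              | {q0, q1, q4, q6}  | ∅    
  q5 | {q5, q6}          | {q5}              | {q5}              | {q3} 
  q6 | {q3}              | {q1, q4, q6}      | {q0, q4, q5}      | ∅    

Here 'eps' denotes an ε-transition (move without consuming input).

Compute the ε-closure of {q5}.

{q3, q5}

Begin with {q5}.
ε-move q5 → q3; add q3.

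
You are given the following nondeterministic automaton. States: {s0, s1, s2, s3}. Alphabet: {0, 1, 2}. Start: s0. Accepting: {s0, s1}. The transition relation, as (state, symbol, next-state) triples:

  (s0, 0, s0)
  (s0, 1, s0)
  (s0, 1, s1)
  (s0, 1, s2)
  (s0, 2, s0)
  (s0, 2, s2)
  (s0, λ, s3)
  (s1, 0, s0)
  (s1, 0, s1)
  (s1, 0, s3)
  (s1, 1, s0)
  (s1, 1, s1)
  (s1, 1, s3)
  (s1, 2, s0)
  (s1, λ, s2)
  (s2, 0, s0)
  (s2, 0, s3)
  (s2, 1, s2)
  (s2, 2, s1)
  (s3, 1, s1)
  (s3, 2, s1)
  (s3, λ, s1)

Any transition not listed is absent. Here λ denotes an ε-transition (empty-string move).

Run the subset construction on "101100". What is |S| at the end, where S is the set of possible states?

Start: ε-closure({s0}) = {s0, s1, s2, s3}.
Read '1': s0→{s0, s1, s2}, s1→{s0, s1, s3}, s2→{s2}, s3→{s1}; now {s0, s1, s2, s3}.
Read '0': s0→{s0}, s1→{s0, s1, s3}, s2→{s0, s3}, s3→∅; union {s0, s1, s3}; ε-closure = {s0, s1, s2, s3}.
Read '1': s0→{s0, s1, s2}, s1→{s0, s1, s3}, s2→{s2}, s3→{s1}; now {s0, s1, s2, s3}.
Read '1': s0→{s0, s1, s2}, s1→{s0, s1, s3}, s2→{s2}, s3→{s1}; now {s0, s1, s2, s3}.
Read '0': s0→{s0}, s1→{s0, s1, s3}, s2→{s0, s3}, s3→∅; union {s0, s1, s3}; ε-closure = {s0, s1, s2, s3}.
Read '0': s0→{s0}, s1→{s0, s1, s3}, s2→{s0, s3}, s3→∅; union {s0, s1, s3}; ε-closure = {s0, s1, s2, s3}.
That set has 4 states.

4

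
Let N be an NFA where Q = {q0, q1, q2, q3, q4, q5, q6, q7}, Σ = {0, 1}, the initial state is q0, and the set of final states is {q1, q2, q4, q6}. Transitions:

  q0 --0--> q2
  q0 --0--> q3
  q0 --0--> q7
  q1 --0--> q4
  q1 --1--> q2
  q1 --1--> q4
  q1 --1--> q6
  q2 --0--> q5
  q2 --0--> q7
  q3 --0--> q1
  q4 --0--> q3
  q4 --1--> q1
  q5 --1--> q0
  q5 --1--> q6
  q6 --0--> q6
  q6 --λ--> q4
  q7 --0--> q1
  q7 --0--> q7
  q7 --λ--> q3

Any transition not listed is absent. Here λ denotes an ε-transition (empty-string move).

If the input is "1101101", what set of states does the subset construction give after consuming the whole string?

Start in {q0}.
Read '1': q0→∅; now ∅.
The set is empty and remains empty for the remaining 6 symbols.

∅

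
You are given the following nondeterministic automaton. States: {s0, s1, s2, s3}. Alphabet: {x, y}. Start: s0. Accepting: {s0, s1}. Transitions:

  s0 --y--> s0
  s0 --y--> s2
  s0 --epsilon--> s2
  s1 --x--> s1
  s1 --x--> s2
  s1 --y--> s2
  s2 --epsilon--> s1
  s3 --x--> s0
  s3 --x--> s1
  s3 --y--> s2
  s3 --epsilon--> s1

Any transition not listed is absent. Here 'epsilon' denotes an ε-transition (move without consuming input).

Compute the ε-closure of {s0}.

{s0, s1, s2}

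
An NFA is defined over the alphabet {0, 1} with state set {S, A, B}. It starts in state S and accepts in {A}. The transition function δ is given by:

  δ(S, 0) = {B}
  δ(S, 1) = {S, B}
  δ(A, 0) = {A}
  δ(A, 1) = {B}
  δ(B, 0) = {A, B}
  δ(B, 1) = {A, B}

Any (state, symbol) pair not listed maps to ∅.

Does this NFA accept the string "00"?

Start in {S}.
Read '0': {S} → {B}.
Read '0': {B} → {A, B}.
The final set {A, B} contains the accepting state A.

Yes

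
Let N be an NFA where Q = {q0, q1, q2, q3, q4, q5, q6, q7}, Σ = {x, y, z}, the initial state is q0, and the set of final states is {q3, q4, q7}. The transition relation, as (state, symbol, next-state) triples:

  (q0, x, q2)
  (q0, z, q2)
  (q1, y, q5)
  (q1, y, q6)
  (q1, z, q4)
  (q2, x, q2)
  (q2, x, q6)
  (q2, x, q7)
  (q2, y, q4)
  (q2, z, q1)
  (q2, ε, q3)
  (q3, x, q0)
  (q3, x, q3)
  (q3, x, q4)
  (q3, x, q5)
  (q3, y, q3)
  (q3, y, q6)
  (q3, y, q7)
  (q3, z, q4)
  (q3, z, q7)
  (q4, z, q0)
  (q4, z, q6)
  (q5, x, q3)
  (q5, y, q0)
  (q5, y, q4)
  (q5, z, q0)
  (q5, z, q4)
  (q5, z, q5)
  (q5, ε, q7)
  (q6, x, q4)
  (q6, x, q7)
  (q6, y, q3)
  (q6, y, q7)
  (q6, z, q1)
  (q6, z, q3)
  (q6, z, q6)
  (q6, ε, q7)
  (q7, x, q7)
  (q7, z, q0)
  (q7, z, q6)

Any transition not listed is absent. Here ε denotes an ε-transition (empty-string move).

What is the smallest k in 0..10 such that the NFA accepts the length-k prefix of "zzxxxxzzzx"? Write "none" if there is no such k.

Start in {q0}.
Read 'z': q0→{q2}; union {q2}; ε-closure = {q2, q3}.
None of the earlier sets intersect F, but {q2, q3} does.

1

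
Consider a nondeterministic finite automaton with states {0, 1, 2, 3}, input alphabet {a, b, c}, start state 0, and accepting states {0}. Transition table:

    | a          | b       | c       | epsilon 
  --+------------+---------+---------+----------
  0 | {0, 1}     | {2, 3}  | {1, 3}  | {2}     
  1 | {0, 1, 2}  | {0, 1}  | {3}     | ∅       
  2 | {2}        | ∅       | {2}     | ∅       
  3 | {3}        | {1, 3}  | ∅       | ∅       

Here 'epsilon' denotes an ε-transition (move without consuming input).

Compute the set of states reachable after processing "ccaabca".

Start: ε-closure({0}) = {0, 2}.
Read 'c': {0, 2} → {1, 2, 3}.
Read 'c': {1, 2, 3} → {2, 3}.
Read 'a': {2, 3} → {2, 3}.
Read 'a': {2, 3} → {2, 3}.
Read 'b': {2, 3} → {1, 3}.
Read 'c': {1, 3} → {3}.
Read 'a': {3} → {3}.

{3}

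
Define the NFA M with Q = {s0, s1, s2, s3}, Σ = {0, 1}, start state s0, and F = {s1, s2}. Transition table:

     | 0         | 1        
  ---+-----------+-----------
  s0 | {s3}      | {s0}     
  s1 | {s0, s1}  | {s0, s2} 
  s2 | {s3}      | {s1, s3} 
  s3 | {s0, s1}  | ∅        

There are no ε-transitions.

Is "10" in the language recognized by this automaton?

Start in {s0}.
Read '1': {s0} → {s0}.
Read '0': {s0} → {s3}.
The final set {s3} contains no accepting state.

No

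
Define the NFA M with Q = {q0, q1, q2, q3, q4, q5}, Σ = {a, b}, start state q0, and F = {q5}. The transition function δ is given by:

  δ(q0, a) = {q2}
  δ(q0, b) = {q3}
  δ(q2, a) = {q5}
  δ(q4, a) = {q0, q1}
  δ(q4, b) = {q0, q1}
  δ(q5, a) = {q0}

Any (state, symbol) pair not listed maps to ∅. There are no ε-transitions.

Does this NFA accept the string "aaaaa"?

Yes

Start in {q0}.
Read 'a': {q0} → {q2}.
Read 'a': {q2} → {q5}.
Read 'a': {q5} → {q0}.
Read 'a': {q0} → {q2}.
Read 'a': {q2} → {q5}.
The final set {q5} contains the accepting state q5.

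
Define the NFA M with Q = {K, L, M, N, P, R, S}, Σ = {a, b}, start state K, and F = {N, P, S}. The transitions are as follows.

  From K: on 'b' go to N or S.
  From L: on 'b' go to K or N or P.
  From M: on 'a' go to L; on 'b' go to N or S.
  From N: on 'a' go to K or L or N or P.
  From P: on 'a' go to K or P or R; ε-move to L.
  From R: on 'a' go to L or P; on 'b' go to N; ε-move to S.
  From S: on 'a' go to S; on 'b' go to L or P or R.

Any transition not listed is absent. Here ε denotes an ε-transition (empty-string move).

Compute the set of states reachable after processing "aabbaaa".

∅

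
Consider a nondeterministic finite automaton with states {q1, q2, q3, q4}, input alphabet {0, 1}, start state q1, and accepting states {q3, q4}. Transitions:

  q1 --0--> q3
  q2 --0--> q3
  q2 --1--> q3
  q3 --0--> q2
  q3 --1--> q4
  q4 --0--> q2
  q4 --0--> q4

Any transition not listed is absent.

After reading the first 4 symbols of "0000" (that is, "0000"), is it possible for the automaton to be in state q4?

Start in {q1}.
Read '0': {q1} → {q3}.
Read '0': {q3} → {q2}.
Read '0': {q2} → {q3}.
Read '0': {q3} → {q2}.
State q4 is not in {q2}.

No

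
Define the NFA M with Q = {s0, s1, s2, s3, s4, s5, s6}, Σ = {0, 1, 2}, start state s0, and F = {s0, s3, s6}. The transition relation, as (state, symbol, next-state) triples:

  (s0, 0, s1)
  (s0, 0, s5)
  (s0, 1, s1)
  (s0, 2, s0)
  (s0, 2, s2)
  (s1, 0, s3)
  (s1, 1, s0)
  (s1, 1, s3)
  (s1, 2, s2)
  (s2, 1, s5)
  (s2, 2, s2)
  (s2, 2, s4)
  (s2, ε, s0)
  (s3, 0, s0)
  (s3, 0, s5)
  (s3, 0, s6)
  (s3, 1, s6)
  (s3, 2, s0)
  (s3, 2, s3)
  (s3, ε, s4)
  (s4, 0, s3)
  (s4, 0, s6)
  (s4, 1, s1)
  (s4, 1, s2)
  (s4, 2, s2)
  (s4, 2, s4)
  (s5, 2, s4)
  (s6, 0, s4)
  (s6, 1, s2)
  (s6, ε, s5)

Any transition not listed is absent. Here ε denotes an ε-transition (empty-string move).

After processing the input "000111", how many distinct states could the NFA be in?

7

Start in {s0}.
Read '0': {s0} → {s1, s5}.
Read '0': {s1, s5} → {s3, s4}.
Read '0': {s3, s4} → {s0, s3, s4, s5, s6}.
Read '1': {s0, s3, s4, s5, s6} → {s0, s1, s2, s5, s6}.
Read '1': {s0, s1, s2, s5, s6} → {s0, s1, s2, s3, s4, s5}.
Read '1': {s0, s1, s2, s3, s4, s5} → {s0, s1, s2, s3, s4, s5, s6}.
That set has 7 states.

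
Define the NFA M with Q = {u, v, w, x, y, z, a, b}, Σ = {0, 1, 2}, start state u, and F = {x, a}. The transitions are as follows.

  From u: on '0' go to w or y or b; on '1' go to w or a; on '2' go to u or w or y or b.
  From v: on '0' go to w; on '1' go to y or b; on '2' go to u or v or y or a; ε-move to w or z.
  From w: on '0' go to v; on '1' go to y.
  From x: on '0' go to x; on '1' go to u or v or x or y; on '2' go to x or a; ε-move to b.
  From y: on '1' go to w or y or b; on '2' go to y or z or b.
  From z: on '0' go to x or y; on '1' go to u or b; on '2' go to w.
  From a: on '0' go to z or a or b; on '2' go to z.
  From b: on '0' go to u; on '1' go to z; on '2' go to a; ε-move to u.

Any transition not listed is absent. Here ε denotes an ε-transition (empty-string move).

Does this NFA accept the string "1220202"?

Start in {u}.
Read '1': {u} → {w, a}.
Read '2': {w, a} → {z}.
Read '2': {z} → {w}.
Read '0': {w} → {v, w, z}.
Read '2': {v, w, z} → {u, v, w, y, z, a}.
Read '0': {u, v, w, y, z, a} → {u, v, w, x, y, z, a, b}.
Read '2': {u, v, w, x, y, z, a, b} → {u, v, w, x, y, z, a, b}.
The final set {u, v, w, x, y, z, a, b} contains the accepting states x, a.

Yes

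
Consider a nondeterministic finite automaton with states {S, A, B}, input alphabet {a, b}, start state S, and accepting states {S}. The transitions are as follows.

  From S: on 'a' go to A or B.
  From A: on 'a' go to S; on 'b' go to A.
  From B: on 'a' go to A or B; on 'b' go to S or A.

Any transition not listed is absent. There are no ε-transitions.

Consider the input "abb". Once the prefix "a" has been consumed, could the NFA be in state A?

Yes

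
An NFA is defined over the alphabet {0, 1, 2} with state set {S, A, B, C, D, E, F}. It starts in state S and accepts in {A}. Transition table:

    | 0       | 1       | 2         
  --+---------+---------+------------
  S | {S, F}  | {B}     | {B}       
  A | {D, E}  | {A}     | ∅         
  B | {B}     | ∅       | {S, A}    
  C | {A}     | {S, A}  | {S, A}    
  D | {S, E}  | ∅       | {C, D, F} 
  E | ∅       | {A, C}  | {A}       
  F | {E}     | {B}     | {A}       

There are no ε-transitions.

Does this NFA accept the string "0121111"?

Yes

Start in {S}.
Read '0': {S} → {S, F}.
Read '1': {S, F} → {B}.
Read '2': {B} → {S, A}.
Read '1': {S, A} → {A, B}.
Read '1': {A, B} → {A}.
Read '1': {A} → {A}.
Read '1': {A} → {A}.
The final set {A} contains the accepting state A.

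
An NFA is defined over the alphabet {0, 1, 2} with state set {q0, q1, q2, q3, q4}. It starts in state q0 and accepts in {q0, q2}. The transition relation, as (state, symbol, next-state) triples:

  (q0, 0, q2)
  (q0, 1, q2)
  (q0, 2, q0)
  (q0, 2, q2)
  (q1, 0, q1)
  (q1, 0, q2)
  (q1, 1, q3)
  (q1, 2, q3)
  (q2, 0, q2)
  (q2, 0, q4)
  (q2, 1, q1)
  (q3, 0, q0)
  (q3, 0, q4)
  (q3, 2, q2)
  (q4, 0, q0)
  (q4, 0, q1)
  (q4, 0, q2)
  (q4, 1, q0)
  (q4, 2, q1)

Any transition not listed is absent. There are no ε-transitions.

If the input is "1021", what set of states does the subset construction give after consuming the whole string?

Start in {q0}.
Read '1': {q0} → {q2}.
Read '0': {q2} → {q2, q4}.
Read '2': {q2, q4} → {q1}.
Read '1': {q1} → {q3}.

{q3}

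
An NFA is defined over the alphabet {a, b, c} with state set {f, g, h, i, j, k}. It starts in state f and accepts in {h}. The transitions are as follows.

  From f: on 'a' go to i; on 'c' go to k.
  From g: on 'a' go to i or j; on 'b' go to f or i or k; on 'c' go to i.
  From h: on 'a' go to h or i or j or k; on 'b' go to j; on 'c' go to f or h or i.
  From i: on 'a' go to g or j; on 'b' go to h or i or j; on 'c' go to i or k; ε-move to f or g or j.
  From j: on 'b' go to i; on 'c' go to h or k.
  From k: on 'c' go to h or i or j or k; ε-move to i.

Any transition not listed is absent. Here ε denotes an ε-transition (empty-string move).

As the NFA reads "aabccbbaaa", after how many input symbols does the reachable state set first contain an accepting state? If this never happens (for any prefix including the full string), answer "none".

3

Start in {f}.
Read 'a': f→{i}; union {i}; ε-closure = {f, g, i, j}.
Read 'a': f→{i}, g→{i, j}, i→{g, j}, j→∅; union {g, i, j}; ε-closure = {f, g, i, j}.
Read 'b': f→∅, g→{f, i, k}, i→{h, i, j}, j→{i}; union {f, h, i, j, k}; ε-closure = {f, g, h, i, j, k}.
None of the earlier sets intersect F, but {f, g, h, i, j, k} does.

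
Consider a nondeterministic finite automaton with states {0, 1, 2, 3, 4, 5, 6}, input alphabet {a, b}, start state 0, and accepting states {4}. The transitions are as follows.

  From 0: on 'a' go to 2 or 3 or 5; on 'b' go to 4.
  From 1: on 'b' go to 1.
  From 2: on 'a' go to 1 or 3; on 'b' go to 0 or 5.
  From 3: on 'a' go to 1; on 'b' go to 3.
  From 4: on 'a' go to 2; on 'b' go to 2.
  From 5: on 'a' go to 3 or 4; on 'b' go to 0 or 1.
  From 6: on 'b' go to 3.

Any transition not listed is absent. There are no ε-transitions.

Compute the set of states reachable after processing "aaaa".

{1, 3}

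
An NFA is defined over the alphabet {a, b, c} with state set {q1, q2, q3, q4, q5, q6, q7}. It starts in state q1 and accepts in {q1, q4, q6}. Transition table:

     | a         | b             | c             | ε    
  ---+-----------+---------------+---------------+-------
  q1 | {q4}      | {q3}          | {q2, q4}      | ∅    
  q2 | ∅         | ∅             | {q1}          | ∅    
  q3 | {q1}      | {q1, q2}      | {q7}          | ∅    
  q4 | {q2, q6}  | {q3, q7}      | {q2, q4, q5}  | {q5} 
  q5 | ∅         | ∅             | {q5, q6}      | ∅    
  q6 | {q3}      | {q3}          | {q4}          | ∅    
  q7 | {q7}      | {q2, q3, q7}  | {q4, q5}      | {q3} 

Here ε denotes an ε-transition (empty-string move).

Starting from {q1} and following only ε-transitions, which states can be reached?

{q1}

Begin with {q1}.
No ε-moves leave this set, so the closure equals the set itself.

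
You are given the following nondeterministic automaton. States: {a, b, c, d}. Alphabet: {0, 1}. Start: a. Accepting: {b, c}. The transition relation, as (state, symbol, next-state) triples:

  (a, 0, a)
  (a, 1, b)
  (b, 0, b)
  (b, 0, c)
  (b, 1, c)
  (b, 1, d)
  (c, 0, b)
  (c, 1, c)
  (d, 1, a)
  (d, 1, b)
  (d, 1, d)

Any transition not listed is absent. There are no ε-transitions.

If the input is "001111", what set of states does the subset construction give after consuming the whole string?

{a, b, c, d}

Start in {a}.
Read '0': a→{a}; now {a}.
Read '0': a→{a}; now {a}.
Read '1': a→{b}; now {b}.
Read '1': b→{c, d}; now {c, d}.
Read '1': c→{c}, d→{a, b, d}; now {a, b, c, d}.
Read '1': a→{b}, b→{c, d}, c→{c}, d→{a, b, d}; now {a, b, c, d}.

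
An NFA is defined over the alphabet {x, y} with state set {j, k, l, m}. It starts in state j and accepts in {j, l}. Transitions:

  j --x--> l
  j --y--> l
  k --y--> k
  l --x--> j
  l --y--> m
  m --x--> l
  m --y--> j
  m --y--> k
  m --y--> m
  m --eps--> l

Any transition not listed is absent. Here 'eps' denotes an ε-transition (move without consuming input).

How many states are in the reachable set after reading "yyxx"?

Start in {j}.
Read 'y': {j} → {l}.
Read 'y': {l} → {l, m}.
Read 'x': {l, m} → {j, l}.
Read 'x': {j, l} → {j, l}.
That set has 2 states.

2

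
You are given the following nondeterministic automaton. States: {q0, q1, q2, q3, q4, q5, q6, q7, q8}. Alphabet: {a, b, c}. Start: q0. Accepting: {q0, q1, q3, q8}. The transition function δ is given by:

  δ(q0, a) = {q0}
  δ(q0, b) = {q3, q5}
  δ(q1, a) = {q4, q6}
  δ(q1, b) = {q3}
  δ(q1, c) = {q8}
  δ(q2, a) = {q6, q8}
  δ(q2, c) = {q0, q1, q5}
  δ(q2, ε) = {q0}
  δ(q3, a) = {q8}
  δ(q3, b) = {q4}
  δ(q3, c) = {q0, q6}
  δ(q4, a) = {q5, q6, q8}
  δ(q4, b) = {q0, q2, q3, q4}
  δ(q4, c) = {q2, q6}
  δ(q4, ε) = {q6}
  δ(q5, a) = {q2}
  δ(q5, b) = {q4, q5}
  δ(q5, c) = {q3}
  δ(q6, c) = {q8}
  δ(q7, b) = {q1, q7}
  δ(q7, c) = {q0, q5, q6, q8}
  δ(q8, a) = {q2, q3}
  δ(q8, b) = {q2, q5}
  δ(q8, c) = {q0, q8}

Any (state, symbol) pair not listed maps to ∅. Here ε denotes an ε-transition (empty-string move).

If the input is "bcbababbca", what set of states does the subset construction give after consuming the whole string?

{q0, q2, q3, q4, q6, q8}

Start in {q0}.
Read 'b': {q0} → {q3, q5}.
Read 'c': {q3, q5} → {q0, q3, q6}.
Read 'b': {q0, q3, q6} → {q3, q4, q5, q6}.
Read 'a': {q3, q4, q5, q6} → {q0, q2, q5, q6, q8}.
Read 'b': {q0, q2, q5, q6, q8} → {q0, q2, q3, q4, q5, q6}.
Read 'a': {q0, q2, q3, q4, q5, q6} → {q0, q2, q5, q6, q8}.
Read 'b': {q0, q2, q5, q6, q8} → {q0, q2, q3, q4, q5, q6}.
Read 'b': {q0, q2, q3, q4, q5, q6} → {q0, q2, q3, q4, q5, q6}.
Read 'c': {q0, q2, q3, q4, q5, q6} → {q0, q1, q2, q3, q5, q6, q8}.
Read 'a': {q0, q1, q2, q3, q5, q6, q8} → {q0, q2, q3, q4, q6, q8}.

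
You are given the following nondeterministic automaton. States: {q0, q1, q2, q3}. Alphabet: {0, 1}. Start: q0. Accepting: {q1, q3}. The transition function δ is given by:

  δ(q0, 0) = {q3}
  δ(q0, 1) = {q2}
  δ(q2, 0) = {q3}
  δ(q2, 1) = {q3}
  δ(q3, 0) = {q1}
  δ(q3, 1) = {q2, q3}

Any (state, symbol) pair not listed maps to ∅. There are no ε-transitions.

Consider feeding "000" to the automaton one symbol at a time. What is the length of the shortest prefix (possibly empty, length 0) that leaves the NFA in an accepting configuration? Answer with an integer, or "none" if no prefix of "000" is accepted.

1

Start in {q0}.
Read '0': q0→{q3}; now {q3}.
None of the earlier sets intersect F, but {q3} does.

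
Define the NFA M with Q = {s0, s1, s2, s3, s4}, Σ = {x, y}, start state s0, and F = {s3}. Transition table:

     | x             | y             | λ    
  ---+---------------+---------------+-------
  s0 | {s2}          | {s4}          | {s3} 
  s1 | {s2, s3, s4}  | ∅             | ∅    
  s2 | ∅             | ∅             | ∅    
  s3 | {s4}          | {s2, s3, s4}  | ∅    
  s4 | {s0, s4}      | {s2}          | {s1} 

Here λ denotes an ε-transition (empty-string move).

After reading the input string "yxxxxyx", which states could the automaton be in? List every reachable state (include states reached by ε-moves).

Start: ε-closure({s0}) = {s0, s3}.
Read 'y': s0→{s4}, s3→{s2, s3, s4}; union {s2, s3, s4}; ε-closure = {s1, s2, s3, s4}.
Read 'x': s1→{s2, s3, s4}, s2→∅, s3→{s4}, s4→{s0, s4}; union {s0, s2, s3, s4}; ε-closure = {s0, s1, s2, s3, s4}.
Read 'x': s0→{s2}, s1→{s2, s3, s4}, s2→∅, s3→{s4}, s4→{s0, s4}; union {s0, s2, s3, s4}; ε-closure = {s0, s1, s2, s3, s4}.
Read 'x': s0→{s2}, s1→{s2, s3, s4}, s2→∅, s3→{s4}, s4→{s0, s4}; union {s0, s2, s3, s4}; ε-closure = {s0, s1, s2, s3, s4}.
Read 'x': s0→{s2}, s1→{s2, s3, s4}, s2→∅, s3→{s4}, s4→{s0, s4}; union {s0, s2, s3, s4}; ε-closure = {s0, s1, s2, s3, s4}.
Read 'y': s0→{s4}, s1→∅, s2→∅, s3→{s2, s3, s4}, s4→{s2}; union {s2, s3, s4}; ε-closure = {s1, s2, s3, s4}.
Read 'x': s1→{s2, s3, s4}, s2→∅, s3→{s4}, s4→{s0, s4}; union {s0, s2, s3, s4}; ε-closure = {s0, s1, s2, s3, s4}.

{s0, s1, s2, s3, s4}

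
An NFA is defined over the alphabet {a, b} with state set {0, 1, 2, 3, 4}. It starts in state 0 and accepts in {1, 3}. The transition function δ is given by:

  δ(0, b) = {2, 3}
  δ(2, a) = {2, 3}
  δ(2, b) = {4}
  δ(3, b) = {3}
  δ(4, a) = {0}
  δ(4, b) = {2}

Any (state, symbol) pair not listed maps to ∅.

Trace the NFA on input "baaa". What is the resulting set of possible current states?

{2, 3}

Start in {0}.
Read 'b': 0→{2, 3}; now {2, 3}.
Read 'a': 2→{2, 3}, 3→∅; now {2, 3}.
Read 'a': 2→{2, 3}, 3→∅; now {2, 3}.
Read 'a': 2→{2, 3}, 3→∅; now {2, 3}.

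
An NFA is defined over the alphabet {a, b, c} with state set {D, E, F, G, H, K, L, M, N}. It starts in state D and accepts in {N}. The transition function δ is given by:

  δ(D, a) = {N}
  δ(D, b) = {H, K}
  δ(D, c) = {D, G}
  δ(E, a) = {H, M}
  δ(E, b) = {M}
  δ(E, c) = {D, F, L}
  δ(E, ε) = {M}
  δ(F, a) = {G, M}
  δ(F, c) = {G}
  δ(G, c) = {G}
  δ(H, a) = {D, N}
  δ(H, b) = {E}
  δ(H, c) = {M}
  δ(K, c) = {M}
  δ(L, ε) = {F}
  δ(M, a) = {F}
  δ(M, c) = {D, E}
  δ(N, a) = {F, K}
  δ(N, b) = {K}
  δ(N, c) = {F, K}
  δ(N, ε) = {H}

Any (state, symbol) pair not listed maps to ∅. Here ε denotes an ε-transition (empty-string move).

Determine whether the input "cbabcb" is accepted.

No

Start in {D}.
Read 'c': D→{D, G}; now {D, G}.
Read 'b': D→{H, K}, G→∅; now {H, K}.
Read 'a': H→{D, N}, K→∅; union {D, N}; ε-closure = {D, H, N}.
Read 'b': D→{H, K}, H→{E}, N→{K}; union {E, H, K}; ε-closure = {E, H, K, M}.
Read 'c': E→{D, F, L}, H→{M}, K→{M}, M→{D, E}; now {D, E, F, L, M}.
Read 'b': D→{H, K}, E→{M}, F→∅, L→∅, M→∅; now {H, K, M}.
The final set {H, K, M} contains no accepting state.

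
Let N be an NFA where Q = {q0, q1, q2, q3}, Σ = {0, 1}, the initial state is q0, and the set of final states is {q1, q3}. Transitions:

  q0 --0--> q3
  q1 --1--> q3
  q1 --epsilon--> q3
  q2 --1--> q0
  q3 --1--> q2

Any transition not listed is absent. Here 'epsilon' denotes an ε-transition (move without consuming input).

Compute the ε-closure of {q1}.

Begin with {q1}.
ε-move q1 → q3; add q3.

{q1, q3}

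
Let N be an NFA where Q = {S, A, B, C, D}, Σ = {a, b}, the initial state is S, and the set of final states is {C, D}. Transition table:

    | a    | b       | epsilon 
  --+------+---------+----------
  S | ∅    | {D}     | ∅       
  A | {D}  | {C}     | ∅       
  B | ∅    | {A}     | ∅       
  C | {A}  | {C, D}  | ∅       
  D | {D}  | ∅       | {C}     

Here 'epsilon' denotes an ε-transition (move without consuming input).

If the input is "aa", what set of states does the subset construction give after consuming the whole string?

∅

Start in {S}.
Read 'a': S→∅; now ∅.
The set is empty and remains empty for the remaining 1 symbol.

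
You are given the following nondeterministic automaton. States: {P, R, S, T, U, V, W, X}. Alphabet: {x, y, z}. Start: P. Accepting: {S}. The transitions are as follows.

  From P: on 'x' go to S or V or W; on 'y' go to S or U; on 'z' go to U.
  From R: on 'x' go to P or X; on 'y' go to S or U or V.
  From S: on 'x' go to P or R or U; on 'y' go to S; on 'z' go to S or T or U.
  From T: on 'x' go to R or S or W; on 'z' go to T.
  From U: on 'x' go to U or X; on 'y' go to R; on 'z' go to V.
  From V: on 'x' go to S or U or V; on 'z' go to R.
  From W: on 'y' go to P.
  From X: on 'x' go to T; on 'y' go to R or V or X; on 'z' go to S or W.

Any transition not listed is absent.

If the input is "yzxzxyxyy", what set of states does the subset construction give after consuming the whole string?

{R, S, U, V, X}

Start in {P}.
Read 'y': P→{S, U}; now {S, U}.
Read 'z': S→{S, T, U}, U→{V}; now {S, T, U, V}.
Read 'x': S→{P, R, U}, T→{R, S, W}, U→{U, X}, V→{S, U, V}; now {P, R, S, U, V, W, X}.
Read 'z': P→{U}, R→∅, S→{S, T, U}, U→{V}, V→{R}, W→∅, X→{S, W}; now {R, S, T, U, V, W}.
Read 'x': R→{P, X}, S→{P, R, U}, T→{R, S, W}, U→{U, X}, V→{S, U, V}, W→∅; now {P, R, S, U, V, W, X}.
Read 'y': P→{S, U}, R→{S, U, V}, S→{S}, U→{R}, V→∅, W→{P}, X→{R, V, X}; now {P, R, S, U, V, X}.
Read 'x': P→{S, V, W}, R→{P, X}, S→{P, R, U}, U→{U, X}, V→{S, U, V}, X→{T}; now {P, R, S, T, U, V, W, X}.
Read 'y': P→{S, U}, R→{S, U, V}, S→{S}, T→∅, U→{R}, V→∅, W→{P}, X→{R, V, X}; now {P, R, S, U, V, X}.
Read 'y': P→{S, U}, R→{S, U, V}, S→{S}, U→{R}, V→∅, X→{R, V, X}; now {R, S, U, V, X}.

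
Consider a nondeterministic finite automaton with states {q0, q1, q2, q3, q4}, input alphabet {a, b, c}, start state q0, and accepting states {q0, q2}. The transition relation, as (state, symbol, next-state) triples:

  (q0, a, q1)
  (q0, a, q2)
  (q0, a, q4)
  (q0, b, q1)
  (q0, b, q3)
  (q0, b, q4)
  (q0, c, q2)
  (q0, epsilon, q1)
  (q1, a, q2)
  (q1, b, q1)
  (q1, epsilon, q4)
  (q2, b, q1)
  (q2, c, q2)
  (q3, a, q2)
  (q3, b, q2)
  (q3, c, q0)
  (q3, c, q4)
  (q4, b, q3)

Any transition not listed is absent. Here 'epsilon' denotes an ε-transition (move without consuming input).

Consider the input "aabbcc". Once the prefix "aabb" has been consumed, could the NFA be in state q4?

Start: ε-closure({q0}) = {q0, q1, q4}.
Read 'a': q0→{q1, q2, q4}, q1→{q2}, q4→∅; now {q1, q2, q4}.
Read 'a': q1→{q2}, q2→∅, q4→∅; now {q2}.
Read 'b': q2→{q1}; union {q1}; ε-closure = {q1, q4}.
Read 'b': q1→{q1}, q4→{q3}; union {q1, q3}; ε-closure = {q1, q3, q4}.
State q4 is in {q1, q3, q4}.

Yes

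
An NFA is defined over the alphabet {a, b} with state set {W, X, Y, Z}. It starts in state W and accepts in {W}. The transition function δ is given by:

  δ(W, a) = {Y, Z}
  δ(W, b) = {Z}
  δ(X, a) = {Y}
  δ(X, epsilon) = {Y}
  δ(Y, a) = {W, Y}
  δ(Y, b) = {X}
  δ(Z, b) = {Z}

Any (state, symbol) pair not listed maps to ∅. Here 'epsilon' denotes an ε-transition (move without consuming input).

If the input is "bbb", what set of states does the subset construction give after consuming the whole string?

{Z}

Start in {W}.
Read 'b': {W} → {Z}.
Read 'b': {Z} → {Z}.
Read 'b': {Z} → {Z}.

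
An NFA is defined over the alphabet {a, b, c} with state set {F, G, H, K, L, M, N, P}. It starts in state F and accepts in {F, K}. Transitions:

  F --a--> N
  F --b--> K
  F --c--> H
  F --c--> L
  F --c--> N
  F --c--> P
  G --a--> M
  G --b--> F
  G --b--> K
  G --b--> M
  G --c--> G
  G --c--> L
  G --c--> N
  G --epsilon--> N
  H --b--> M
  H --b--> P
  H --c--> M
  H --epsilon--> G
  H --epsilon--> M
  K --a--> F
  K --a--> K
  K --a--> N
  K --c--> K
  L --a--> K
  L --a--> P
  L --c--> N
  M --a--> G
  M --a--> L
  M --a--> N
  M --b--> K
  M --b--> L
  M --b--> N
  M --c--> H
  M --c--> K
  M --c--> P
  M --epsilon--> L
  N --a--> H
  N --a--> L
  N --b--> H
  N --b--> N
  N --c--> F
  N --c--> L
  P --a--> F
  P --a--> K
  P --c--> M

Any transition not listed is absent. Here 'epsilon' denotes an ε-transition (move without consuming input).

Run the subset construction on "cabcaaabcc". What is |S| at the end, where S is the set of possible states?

Start in {F}.
Read 'c': {F} → {G, H, L, M, N, P}.
Read 'a': {G, H, L, M, N, P} → {F, G, H, K, L, M, N, P}.
Read 'b': {F, G, H, K, L, M, N, P} → {F, G, H, K, L, M, N, P}.
Read 'c': {F, G, H, K, L, M, N, P} → {F, G, H, K, L, M, N, P}.
Read 'a': {F, G, H, K, L, M, N, P} → {F, G, H, K, L, M, N, P}.
Read 'a': {F, G, H, K, L, M, N, P} → {F, G, H, K, L, M, N, P}.
Read 'a': {F, G, H, K, L, M, N, P} → {F, G, H, K, L, M, N, P}.
Read 'b': {F, G, H, K, L, M, N, P} → {F, G, H, K, L, M, N, P}.
Read 'c': {F, G, H, K, L, M, N, P} → {F, G, H, K, L, M, N, P}.
Read 'c': {F, G, H, K, L, M, N, P} → {F, G, H, K, L, M, N, P}.
That set has 8 states.

8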